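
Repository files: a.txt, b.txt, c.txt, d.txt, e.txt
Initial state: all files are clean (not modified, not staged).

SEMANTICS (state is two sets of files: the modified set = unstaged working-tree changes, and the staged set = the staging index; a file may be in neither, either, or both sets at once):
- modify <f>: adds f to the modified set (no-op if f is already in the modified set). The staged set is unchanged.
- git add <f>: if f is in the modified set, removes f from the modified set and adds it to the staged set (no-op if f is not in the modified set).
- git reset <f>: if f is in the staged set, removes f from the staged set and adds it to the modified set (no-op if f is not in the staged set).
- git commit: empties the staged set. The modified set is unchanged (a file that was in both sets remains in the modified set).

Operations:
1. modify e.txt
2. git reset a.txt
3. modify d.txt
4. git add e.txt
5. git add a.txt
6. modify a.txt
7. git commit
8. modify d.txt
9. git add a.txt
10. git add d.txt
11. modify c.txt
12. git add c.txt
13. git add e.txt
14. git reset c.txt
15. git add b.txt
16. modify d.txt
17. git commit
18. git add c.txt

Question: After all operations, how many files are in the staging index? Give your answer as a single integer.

After op 1 (modify e.txt): modified={e.txt} staged={none}
After op 2 (git reset a.txt): modified={e.txt} staged={none}
After op 3 (modify d.txt): modified={d.txt, e.txt} staged={none}
After op 4 (git add e.txt): modified={d.txt} staged={e.txt}
After op 5 (git add a.txt): modified={d.txt} staged={e.txt}
After op 6 (modify a.txt): modified={a.txt, d.txt} staged={e.txt}
After op 7 (git commit): modified={a.txt, d.txt} staged={none}
After op 8 (modify d.txt): modified={a.txt, d.txt} staged={none}
After op 9 (git add a.txt): modified={d.txt} staged={a.txt}
After op 10 (git add d.txt): modified={none} staged={a.txt, d.txt}
After op 11 (modify c.txt): modified={c.txt} staged={a.txt, d.txt}
After op 12 (git add c.txt): modified={none} staged={a.txt, c.txt, d.txt}
After op 13 (git add e.txt): modified={none} staged={a.txt, c.txt, d.txt}
After op 14 (git reset c.txt): modified={c.txt} staged={a.txt, d.txt}
After op 15 (git add b.txt): modified={c.txt} staged={a.txt, d.txt}
After op 16 (modify d.txt): modified={c.txt, d.txt} staged={a.txt, d.txt}
After op 17 (git commit): modified={c.txt, d.txt} staged={none}
After op 18 (git add c.txt): modified={d.txt} staged={c.txt}
Final staged set: {c.txt} -> count=1

Answer: 1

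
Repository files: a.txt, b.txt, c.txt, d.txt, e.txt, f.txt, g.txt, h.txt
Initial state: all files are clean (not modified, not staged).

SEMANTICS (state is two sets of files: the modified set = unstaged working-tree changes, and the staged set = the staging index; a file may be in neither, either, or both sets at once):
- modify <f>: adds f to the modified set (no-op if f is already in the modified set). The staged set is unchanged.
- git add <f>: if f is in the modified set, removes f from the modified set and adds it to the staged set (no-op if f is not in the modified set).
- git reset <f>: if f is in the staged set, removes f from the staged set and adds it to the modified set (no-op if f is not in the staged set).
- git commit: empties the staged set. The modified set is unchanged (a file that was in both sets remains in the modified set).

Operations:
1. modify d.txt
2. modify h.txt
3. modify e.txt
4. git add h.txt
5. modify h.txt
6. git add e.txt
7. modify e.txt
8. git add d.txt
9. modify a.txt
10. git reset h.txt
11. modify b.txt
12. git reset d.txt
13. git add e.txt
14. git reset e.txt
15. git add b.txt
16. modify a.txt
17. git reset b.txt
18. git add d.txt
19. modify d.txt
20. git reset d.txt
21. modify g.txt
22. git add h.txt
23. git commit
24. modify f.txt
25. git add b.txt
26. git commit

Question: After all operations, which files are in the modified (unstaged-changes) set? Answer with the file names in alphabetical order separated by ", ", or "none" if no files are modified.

After op 1 (modify d.txt): modified={d.txt} staged={none}
After op 2 (modify h.txt): modified={d.txt, h.txt} staged={none}
After op 3 (modify e.txt): modified={d.txt, e.txt, h.txt} staged={none}
After op 4 (git add h.txt): modified={d.txt, e.txt} staged={h.txt}
After op 5 (modify h.txt): modified={d.txt, e.txt, h.txt} staged={h.txt}
After op 6 (git add e.txt): modified={d.txt, h.txt} staged={e.txt, h.txt}
After op 7 (modify e.txt): modified={d.txt, e.txt, h.txt} staged={e.txt, h.txt}
After op 8 (git add d.txt): modified={e.txt, h.txt} staged={d.txt, e.txt, h.txt}
After op 9 (modify a.txt): modified={a.txt, e.txt, h.txt} staged={d.txt, e.txt, h.txt}
After op 10 (git reset h.txt): modified={a.txt, e.txt, h.txt} staged={d.txt, e.txt}
After op 11 (modify b.txt): modified={a.txt, b.txt, e.txt, h.txt} staged={d.txt, e.txt}
After op 12 (git reset d.txt): modified={a.txt, b.txt, d.txt, e.txt, h.txt} staged={e.txt}
After op 13 (git add e.txt): modified={a.txt, b.txt, d.txt, h.txt} staged={e.txt}
After op 14 (git reset e.txt): modified={a.txt, b.txt, d.txt, e.txt, h.txt} staged={none}
After op 15 (git add b.txt): modified={a.txt, d.txt, e.txt, h.txt} staged={b.txt}
After op 16 (modify a.txt): modified={a.txt, d.txt, e.txt, h.txt} staged={b.txt}
After op 17 (git reset b.txt): modified={a.txt, b.txt, d.txt, e.txt, h.txt} staged={none}
After op 18 (git add d.txt): modified={a.txt, b.txt, e.txt, h.txt} staged={d.txt}
After op 19 (modify d.txt): modified={a.txt, b.txt, d.txt, e.txt, h.txt} staged={d.txt}
After op 20 (git reset d.txt): modified={a.txt, b.txt, d.txt, e.txt, h.txt} staged={none}
After op 21 (modify g.txt): modified={a.txt, b.txt, d.txt, e.txt, g.txt, h.txt} staged={none}
After op 22 (git add h.txt): modified={a.txt, b.txt, d.txt, e.txt, g.txt} staged={h.txt}
After op 23 (git commit): modified={a.txt, b.txt, d.txt, e.txt, g.txt} staged={none}
After op 24 (modify f.txt): modified={a.txt, b.txt, d.txt, e.txt, f.txt, g.txt} staged={none}
After op 25 (git add b.txt): modified={a.txt, d.txt, e.txt, f.txt, g.txt} staged={b.txt}
After op 26 (git commit): modified={a.txt, d.txt, e.txt, f.txt, g.txt} staged={none}

Answer: a.txt, d.txt, e.txt, f.txt, g.txt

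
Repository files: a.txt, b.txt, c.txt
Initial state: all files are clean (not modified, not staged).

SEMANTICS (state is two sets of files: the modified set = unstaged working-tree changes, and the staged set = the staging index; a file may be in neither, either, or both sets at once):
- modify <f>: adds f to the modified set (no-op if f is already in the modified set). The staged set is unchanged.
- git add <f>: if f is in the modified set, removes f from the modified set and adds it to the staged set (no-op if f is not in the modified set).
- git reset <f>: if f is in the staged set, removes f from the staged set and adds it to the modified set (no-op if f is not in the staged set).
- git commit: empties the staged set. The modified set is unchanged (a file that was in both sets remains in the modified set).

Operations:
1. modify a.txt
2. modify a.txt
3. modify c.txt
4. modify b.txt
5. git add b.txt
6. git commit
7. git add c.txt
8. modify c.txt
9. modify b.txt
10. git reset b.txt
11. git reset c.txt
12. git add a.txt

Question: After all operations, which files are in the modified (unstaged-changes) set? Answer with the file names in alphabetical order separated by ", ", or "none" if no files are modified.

After op 1 (modify a.txt): modified={a.txt} staged={none}
After op 2 (modify a.txt): modified={a.txt} staged={none}
After op 3 (modify c.txt): modified={a.txt, c.txt} staged={none}
After op 4 (modify b.txt): modified={a.txt, b.txt, c.txt} staged={none}
After op 5 (git add b.txt): modified={a.txt, c.txt} staged={b.txt}
After op 6 (git commit): modified={a.txt, c.txt} staged={none}
After op 7 (git add c.txt): modified={a.txt} staged={c.txt}
After op 8 (modify c.txt): modified={a.txt, c.txt} staged={c.txt}
After op 9 (modify b.txt): modified={a.txt, b.txt, c.txt} staged={c.txt}
After op 10 (git reset b.txt): modified={a.txt, b.txt, c.txt} staged={c.txt}
After op 11 (git reset c.txt): modified={a.txt, b.txt, c.txt} staged={none}
After op 12 (git add a.txt): modified={b.txt, c.txt} staged={a.txt}

Answer: b.txt, c.txt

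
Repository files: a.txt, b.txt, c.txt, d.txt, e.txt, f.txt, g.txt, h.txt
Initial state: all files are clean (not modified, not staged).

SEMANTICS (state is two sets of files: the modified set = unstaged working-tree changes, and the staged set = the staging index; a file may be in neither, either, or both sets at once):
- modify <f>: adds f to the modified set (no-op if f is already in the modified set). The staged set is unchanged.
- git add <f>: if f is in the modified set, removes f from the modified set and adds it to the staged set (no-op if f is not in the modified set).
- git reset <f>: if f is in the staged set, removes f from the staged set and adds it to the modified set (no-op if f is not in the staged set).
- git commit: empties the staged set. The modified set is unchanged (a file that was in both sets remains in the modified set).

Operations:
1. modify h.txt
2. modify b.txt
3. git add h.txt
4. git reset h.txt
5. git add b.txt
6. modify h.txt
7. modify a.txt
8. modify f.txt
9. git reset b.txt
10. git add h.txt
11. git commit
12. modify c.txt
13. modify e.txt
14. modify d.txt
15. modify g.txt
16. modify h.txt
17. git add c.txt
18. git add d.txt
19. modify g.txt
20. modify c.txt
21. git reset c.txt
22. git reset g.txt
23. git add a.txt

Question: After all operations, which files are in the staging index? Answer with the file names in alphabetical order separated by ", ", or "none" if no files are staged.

Answer: a.txt, d.txt

Derivation:
After op 1 (modify h.txt): modified={h.txt} staged={none}
After op 2 (modify b.txt): modified={b.txt, h.txt} staged={none}
After op 3 (git add h.txt): modified={b.txt} staged={h.txt}
After op 4 (git reset h.txt): modified={b.txt, h.txt} staged={none}
After op 5 (git add b.txt): modified={h.txt} staged={b.txt}
After op 6 (modify h.txt): modified={h.txt} staged={b.txt}
After op 7 (modify a.txt): modified={a.txt, h.txt} staged={b.txt}
After op 8 (modify f.txt): modified={a.txt, f.txt, h.txt} staged={b.txt}
After op 9 (git reset b.txt): modified={a.txt, b.txt, f.txt, h.txt} staged={none}
After op 10 (git add h.txt): modified={a.txt, b.txt, f.txt} staged={h.txt}
After op 11 (git commit): modified={a.txt, b.txt, f.txt} staged={none}
After op 12 (modify c.txt): modified={a.txt, b.txt, c.txt, f.txt} staged={none}
After op 13 (modify e.txt): modified={a.txt, b.txt, c.txt, e.txt, f.txt} staged={none}
After op 14 (modify d.txt): modified={a.txt, b.txt, c.txt, d.txt, e.txt, f.txt} staged={none}
After op 15 (modify g.txt): modified={a.txt, b.txt, c.txt, d.txt, e.txt, f.txt, g.txt} staged={none}
After op 16 (modify h.txt): modified={a.txt, b.txt, c.txt, d.txt, e.txt, f.txt, g.txt, h.txt} staged={none}
After op 17 (git add c.txt): modified={a.txt, b.txt, d.txt, e.txt, f.txt, g.txt, h.txt} staged={c.txt}
After op 18 (git add d.txt): modified={a.txt, b.txt, e.txt, f.txt, g.txt, h.txt} staged={c.txt, d.txt}
After op 19 (modify g.txt): modified={a.txt, b.txt, e.txt, f.txt, g.txt, h.txt} staged={c.txt, d.txt}
After op 20 (modify c.txt): modified={a.txt, b.txt, c.txt, e.txt, f.txt, g.txt, h.txt} staged={c.txt, d.txt}
After op 21 (git reset c.txt): modified={a.txt, b.txt, c.txt, e.txt, f.txt, g.txt, h.txt} staged={d.txt}
After op 22 (git reset g.txt): modified={a.txt, b.txt, c.txt, e.txt, f.txt, g.txt, h.txt} staged={d.txt}
After op 23 (git add a.txt): modified={b.txt, c.txt, e.txt, f.txt, g.txt, h.txt} staged={a.txt, d.txt}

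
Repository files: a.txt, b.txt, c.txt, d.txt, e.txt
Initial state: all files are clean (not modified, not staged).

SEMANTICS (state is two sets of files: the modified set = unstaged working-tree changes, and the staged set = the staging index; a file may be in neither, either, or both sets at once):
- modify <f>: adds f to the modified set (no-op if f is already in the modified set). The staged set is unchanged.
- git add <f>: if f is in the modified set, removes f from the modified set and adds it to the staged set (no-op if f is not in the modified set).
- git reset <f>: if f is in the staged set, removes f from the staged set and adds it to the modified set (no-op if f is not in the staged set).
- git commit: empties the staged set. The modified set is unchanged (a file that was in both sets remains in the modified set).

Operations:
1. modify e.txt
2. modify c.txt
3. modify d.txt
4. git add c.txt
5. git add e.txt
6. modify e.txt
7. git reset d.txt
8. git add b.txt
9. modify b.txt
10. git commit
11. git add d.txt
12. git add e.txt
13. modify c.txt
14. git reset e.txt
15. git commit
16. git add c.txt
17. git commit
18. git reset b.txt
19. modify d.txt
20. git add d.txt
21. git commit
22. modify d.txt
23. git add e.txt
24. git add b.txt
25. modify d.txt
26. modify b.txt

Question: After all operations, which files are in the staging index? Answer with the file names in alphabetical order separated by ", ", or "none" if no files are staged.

Answer: b.txt, e.txt

Derivation:
After op 1 (modify e.txt): modified={e.txt} staged={none}
After op 2 (modify c.txt): modified={c.txt, e.txt} staged={none}
After op 3 (modify d.txt): modified={c.txt, d.txt, e.txt} staged={none}
After op 4 (git add c.txt): modified={d.txt, e.txt} staged={c.txt}
After op 5 (git add e.txt): modified={d.txt} staged={c.txt, e.txt}
After op 6 (modify e.txt): modified={d.txt, e.txt} staged={c.txt, e.txt}
After op 7 (git reset d.txt): modified={d.txt, e.txt} staged={c.txt, e.txt}
After op 8 (git add b.txt): modified={d.txt, e.txt} staged={c.txt, e.txt}
After op 9 (modify b.txt): modified={b.txt, d.txt, e.txt} staged={c.txt, e.txt}
After op 10 (git commit): modified={b.txt, d.txt, e.txt} staged={none}
After op 11 (git add d.txt): modified={b.txt, e.txt} staged={d.txt}
After op 12 (git add e.txt): modified={b.txt} staged={d.txt, e.txt}
After op 13 (modify c.txt): modified={b.txt, c.txt} staged={d.txt, e.txt}
After op 14 (git reset e.txt): modified={b.txt, c.txt, e.txt} staged={d.txt}
After op 15 (git commit): modified={b.txt, c.txt, e.txt} staged={none}
After op 16 (git add c.txt): modified={b.txt, e.txt} staged={c.txt}
After op 17 (git commit): modified={b.txt, e.txt} staged={none}
After op 18 (git reset b.txt): modified={b.txt, e.txt} staged={none}
After op 19 (modify d.txt): modified={b.txt, d.txt, e.txt} staged={none}
After op 20 (git add d.txt): modified={b.txt, e.txt} staged={d.txt}
After op 21 (git commit): modified={b.txt, e.txt} staged={none}
After op 22 (modify d.txt): modified={b.txt, d.txt, e.txt} staged={none}
After op 23 (git add e.txt): modified={b.txt, d.txt} staged={e.txt}
After op 24 (git add b.txt): modified={d.txt} staged={b.txt, e.txt}
After op 25 (modify d.txt): modified={d.txt} staged={b.txt, e.txt}
After op 26 (modify b.txt): modified={b.txt, d.txt} staged={b.txt, e.txt}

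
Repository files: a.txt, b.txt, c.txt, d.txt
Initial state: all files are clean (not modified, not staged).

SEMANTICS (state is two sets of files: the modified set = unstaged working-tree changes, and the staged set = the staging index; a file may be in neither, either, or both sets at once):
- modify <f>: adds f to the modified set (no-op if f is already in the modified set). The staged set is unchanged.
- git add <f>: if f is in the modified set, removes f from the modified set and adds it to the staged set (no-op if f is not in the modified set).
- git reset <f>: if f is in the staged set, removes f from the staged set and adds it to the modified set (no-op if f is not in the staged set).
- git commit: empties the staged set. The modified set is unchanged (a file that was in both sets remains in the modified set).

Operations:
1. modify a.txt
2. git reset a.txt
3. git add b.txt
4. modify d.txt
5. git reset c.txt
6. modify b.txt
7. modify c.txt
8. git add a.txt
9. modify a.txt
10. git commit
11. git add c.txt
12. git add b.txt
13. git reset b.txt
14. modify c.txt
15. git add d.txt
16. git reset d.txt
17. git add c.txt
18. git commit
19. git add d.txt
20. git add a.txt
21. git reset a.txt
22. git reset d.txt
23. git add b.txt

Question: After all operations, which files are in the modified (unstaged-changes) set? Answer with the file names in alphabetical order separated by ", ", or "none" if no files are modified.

After op 1 (modify a.txt): modified={a.txt} staged={none}
After op 2 (git reset a.txt): modified={a.txt} staged={none}
After op 3 (git add b.txt): modified={a.txt} staged={none}
After op 4 (modify d.txt): modified={a.txt, d.txt} staged={none}
After op 5 (git reset c.txt): modified={a.txt, d.txt} staged={none}
After op 6 (modify b.txt): modified={a.txt, b.txt, d.txt} staged={none}
After op 7 (modify c.txt): modified={a.txt, b.txt, c.txt, d.txt} staged={none}
After op 8 (git add a.txt): modified={b.txt, c.txt, d.txt} staged={a.txt}
After op 9 (modify a.txt): modified={a.txt, b.txt, c.txt, d.txt} staged={a.txt}
After op 10 (git commit): modified={a.txt, b.txt, c.txt, d.txt} staged={none}
After op 11 (git add c.txt): modified={a.txt, b.txt, d.txt} staged={c.txt}
After op 12 (git add b.txt): modified={a.txt, d.txt} staged={b.txt, c.txt}
After op 13 (git reset b.txt): modified={a.txt, b.txt, d.txt} staged={c.txt}
After op 14 (modify c.txt): modified={a.txt, b.txt, c.txt, d.txt} staged={c.txt}
After op 15 (git add d.txt): modified={a.txt, b.txt, c.txt} staged={c.txt, d.txt}
After op 16 (git reset d.txt): modified={a.txt, b.txt, c.txt, d.txt} staged={c.txt}
After op 17 (git add c.txt): modified={a.txt, b.txt, d.txt} staged={c.txt}
After op 18 (git commit): modified={a.txt, b.txt, d.txt} staged={none}
After op 19 (git add d.txt): modified={a.txt, b.txt} staged={d.txt}
After op 20 (git add a.txt): modified={b.txt} staged={a.txt, d.txt}
After op 21 (git reset a.txt): modified={a.txt, b.txt} staged={d.txt}
After op 22 (git reset d.txt): modified={a.txt, b.txt, d.txt} staged={none}
After op 23 (git add b.txt): modified={a.txt, d.txt} staged={b.txt}

Answer: a.txt, d.txt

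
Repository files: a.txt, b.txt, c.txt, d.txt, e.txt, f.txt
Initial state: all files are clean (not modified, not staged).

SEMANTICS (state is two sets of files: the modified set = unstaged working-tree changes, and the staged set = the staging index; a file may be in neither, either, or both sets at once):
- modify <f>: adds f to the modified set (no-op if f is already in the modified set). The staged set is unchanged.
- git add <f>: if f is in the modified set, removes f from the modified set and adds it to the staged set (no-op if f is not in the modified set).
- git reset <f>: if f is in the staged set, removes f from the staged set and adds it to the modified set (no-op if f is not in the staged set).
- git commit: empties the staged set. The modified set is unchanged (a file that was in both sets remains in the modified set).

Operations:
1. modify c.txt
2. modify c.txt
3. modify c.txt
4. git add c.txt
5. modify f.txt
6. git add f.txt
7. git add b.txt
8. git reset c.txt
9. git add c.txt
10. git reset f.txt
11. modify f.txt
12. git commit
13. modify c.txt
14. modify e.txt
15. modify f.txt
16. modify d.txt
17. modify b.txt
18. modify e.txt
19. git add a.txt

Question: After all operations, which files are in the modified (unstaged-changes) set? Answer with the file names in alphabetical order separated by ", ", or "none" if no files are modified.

Answer: b.txt, c.txt, d.txt, e.txt, f.txt

Derivation:
After op 1 (modify c.txt): modified={c.txt} staged={none}
After op 2 (modify c.txt): modified={c.txt} staged={none}
After op 3 (modify c.txt): modified={c.txt} staged={none}
After op 4 (git add c.txt): modified={none} staged={c.txt}
After op 5 (modify f.txt): modified={f.txt} staged={c.txt}
After op 6 (git add f.txt): modified={none} staged={c.txt, f.txt}
After op 7 (git add b.txt): modified={none} staged={c.txt, f.txt}
After op 8 (git reset c.txt): modified={c.txt} staged={f.txt}
After op 9 (git add c.txt): modified={none} staged={c.txt, f.txt}
After op 10 (git reset f.txt): modified={f.txt} staged={c.txt}
After op 11 (modify f.txt): modified={f.txt} staged={c.txt}
After op 12 (git commit): modified={f.txt} staged={none}
After op 13 (modify c.txt): modified={c.txt, f.txt} staged={none}
After op 14 (modify e.txt): modified={c.txt, e.txt, f.txt} staged={none}
After op 15 (modify f.txt): modified={c.txt, e.txt, f.txt} staged={none}
After op 16 (modify d.txt): modified={c.txt, d.txt, e.txt, f.txt} staged={none}
After op 17 (modify b.txt): modified={b.txt, c.txt, d.txt, e.txt, f.txt} staged={none}
After op 18 (modify e.txt): modified={b.txt, c.txt, d.txt, e.txt, f.txt} staged={none}
After op 19 (git add a.txt): modified={b.txt, c.txt, d.txt, e.txt, f.txt} staged={none}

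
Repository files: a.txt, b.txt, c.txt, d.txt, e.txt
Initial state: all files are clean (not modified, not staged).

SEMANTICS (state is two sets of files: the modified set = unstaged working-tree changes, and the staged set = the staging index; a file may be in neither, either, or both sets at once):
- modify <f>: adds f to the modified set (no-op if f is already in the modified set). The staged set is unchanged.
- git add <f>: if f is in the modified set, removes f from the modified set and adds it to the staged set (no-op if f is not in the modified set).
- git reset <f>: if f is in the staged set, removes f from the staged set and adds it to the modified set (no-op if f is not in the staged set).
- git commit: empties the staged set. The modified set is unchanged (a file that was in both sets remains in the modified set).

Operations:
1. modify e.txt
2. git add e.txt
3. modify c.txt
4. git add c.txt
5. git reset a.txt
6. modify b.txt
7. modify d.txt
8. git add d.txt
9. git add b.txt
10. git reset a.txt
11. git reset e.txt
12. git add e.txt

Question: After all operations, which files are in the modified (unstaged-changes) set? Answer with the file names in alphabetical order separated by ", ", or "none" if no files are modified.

Answer: none

Derivation:
After op 1 (modify e.txt): modified={e.txt} staged={none}
After op 2 (git add e.txt): modified={none} staged={e.txt}
After op 3 (modify c.txt): modified={c.txt} staged={e.txt}
After op 4 (git add c.txt): modified={none} staged={c.txt, e.txt}
After op 5 (git reset a.txt): modified={none} staged={c.txt, e.txt}
After op 6 (modify b.txt): modified={b.txt} staged={c.txt, e.txt}
After op 7 (modify d.txt): modified={b.txt, d.txt} staged={c.txt, e.txt}
After op 8 (git add d.txt): modified={b.txt} staged={c.txt, d.txt, e.txt}
After op 9 (git add b.txt): modified={none} staged={b.txt, c.txt, d.txt, e.txt}
After op 10 (git reset a.txt): modified={none} staged={b.txt, c.txt, d.txt, e.txt}
After op 11 (git reset e.txt): modified={e.txt} staged={b.txt, c.txt, d.txt}
After op 12 (git add e.txt): modified={none} staged={b.txt, c.txt, d.txt, e.txt}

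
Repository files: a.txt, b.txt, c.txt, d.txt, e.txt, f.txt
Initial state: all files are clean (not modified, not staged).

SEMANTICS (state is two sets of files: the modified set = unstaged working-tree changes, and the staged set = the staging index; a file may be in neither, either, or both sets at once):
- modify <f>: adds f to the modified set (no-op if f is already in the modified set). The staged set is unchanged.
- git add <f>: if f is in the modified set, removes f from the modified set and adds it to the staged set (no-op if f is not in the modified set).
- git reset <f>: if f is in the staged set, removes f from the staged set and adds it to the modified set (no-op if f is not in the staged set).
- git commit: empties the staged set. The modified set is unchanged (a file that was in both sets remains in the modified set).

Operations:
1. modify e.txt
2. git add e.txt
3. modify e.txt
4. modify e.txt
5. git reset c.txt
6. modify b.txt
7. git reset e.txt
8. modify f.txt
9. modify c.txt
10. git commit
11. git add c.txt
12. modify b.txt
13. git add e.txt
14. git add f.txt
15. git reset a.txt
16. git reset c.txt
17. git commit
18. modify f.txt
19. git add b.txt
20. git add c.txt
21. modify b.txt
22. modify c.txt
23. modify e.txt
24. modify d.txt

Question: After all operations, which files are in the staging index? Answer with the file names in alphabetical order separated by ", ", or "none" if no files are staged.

After op 1 (modify e.txt): modified={e.txt} staged={none}
After op 2 (git add e.txt): modified={none} staged={e.txt}
After op 3 (modify e.txt): modified={e.txt} staged={e.txt}
After op 4 (modify e.txt): modified={e.txt} staged={e.txt}
After op 5 (git reset c.txt): modified={e.txt} staged={e.txt}
After op 6 (modify b.txt): modified={b.txt, e.txt} staged={e.txt}
After op 7 (git reset e.txt): modified={b.txt, e.txt} staged={none}
After op 8 (modify f.txt): modified={b.txt, e.txt, f.txt} staged={none}
After op 9 (modify c.txt): modified={b.txt, c.txt, e.txt, f.txt} staged={none}
After op 10 (git commit): modified={b.txt, c.txt, e.txt, f.txt} staged={none}
After op 11 (git add c.txt): modified={b.txt, e.txt, f.txt} staged={c.txt}
After op 12 (modify b.txt): modified={b.txt, e.txt, f.txt} staged={c.txt}
After op 13 (git add e.txt): modified={b.txt, f.txt} staged={c.txt, e.txt}
After op 14 (git add f.txt): modified={b.txt} staged={c.txt, e.txt, f.txt}
After op 15 (git reset a.txt): modified={b.txt} staged={c.txt, e.txt, f.txt}
After op 16 (git reset c.txt): modified={b.txt, c.txt} staged={e.txt, f.txt}
After op 17 (git commit): modified={b.txt, c.txt} staged={none}
After op 18 (modify f.txt): modified={b.txt, c.txt, f.txt} staged={none}
After op 19 (git add b.txt): modified={c.txt, f.txt} staged={b.txt}
After op 20 (git add c.txt): modified={f.txt} staged={b.txt, c.txt}
After op 21 (modify b.txt): modified={b.txt, f.txt} staged={b.txt, c.txt}
After op 22 (modify c.txt): modified={b.txt, c.txt, f.txt} staged={b.txt, c.txt}
After op 23 (modify e.txt): modified={b.txt, c.txt, e.txt, f.txt} staged={b.txt, c.txt}
After op 24 (modify d.txt): modified={b.txt, c.txt, d.txt, e.txt, f.txt} staged={b.txt, c.txt}

Answer: b.txt, c.txt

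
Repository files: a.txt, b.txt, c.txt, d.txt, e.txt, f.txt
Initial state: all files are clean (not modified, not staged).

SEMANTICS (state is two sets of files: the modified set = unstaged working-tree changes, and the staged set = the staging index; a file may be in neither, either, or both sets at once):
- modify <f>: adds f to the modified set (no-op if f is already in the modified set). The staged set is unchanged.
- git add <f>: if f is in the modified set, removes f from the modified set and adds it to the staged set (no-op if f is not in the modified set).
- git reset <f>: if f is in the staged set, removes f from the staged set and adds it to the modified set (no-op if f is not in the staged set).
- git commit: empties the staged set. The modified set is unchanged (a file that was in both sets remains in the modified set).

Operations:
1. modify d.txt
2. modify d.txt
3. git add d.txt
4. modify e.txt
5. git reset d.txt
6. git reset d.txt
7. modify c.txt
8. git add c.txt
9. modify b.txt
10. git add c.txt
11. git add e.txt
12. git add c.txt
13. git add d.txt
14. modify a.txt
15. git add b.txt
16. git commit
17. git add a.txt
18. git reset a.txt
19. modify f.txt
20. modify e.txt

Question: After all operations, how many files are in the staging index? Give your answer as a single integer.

After op 1 (modify d.txt): modified={d.txt} staged={none}
After op 2 (modify d.txt): modified={d.txt} staged={none}
After op 3 (git add d.txt): modified={none} staged={d.txt}
After op 4 (modify e.txt): modified={e.txt} staged={d.txt}
After op 5 (git reset d.txt): modified={d.txt, e.txt} staged={none}
After op 6 (git reset d.txt): modified={d.txt, e.txt} staged={none}
After op 7 (modify c.txt): modified={c.txt, d.txt, e.txt} staged={none}
After op 8 (git add c.txt): modified={d.txt, e.txt} staged={c.txt}
After op 9 (modify b.txt): modified={b.txt, d.txt, e.txt} staged={c.txt}
After op 10 (git add c.txt): modified={b.txt, d.txt, e.txt} staged={c.txt}
After op 11 (git add e.txt): modified={b.txt, d.txt} staged={c.txt, e.txt}
After op 12 (git add c.txt): modified={b.txt, d.txt} staged={c.txt, e.txt}
After op 13 (git add d.txt): modified={b.txt} staged={c.txt, d.txt, e.txt}
After op 14 (modify a.txt): modified={a.txt, b.txt} staged={c.txt, d.txt, e.txt}
After op 15 (git add b.txt): modified={a.txt} staged={b.txt, c.txt, d.txt, e.txt}
After op 16 (git commit): modified={a.txt} staged={none}
After op 17 (git add a.txt): modified={none} staged={a.txt}
After op 18 (git reset a.txt): modified={a.txt} staged={none}
After op 19 (modify f.txt): modified={a.txt, f.txt} staged={none}
After op 20 (modify e.txt): modified={a.txt, e.txt, f.txt} staged={none}
Final staged set: {none} -> count=0

Answer: 0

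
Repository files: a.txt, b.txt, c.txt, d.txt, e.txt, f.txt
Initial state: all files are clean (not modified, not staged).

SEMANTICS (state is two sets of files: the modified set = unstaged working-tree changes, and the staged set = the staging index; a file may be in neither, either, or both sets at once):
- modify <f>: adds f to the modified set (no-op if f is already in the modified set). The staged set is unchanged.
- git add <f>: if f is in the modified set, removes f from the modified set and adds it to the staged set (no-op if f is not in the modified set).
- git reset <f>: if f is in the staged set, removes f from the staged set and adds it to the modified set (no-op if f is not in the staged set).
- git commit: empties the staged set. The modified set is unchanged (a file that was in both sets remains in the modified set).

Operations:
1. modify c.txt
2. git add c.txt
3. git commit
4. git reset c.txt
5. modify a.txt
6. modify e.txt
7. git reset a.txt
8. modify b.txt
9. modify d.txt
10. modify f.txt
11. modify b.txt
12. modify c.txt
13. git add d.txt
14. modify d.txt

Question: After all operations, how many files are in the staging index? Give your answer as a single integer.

Answer: 1

Derivation:
After op 1 (modify c.txt): modified={c.txt} staged={none}
After op 2 (git add c.txt): modified={none} staged={c.txt}
After op 3 (git commit): modified={none} staged={none}
After op 4 (git reset c.txt): modified={none} staged={none}
After op 5 (modify a.txt): modified={a.txt} staged={none}
After op 6 (modify e.txt): modified={a.txt, e.txt} staged={none}
After op 7 (git reset a.txt): modified={a.txt, e.txt} staged={none}
After op 8 (modify b.txt): modified={a.txt, b.txt, e.txt} staged={none}
After op 9 (modify d.txt): modified={a.txt, b.txt, d.txt, e.txt} staged={none}
After op 10 (modify f.txt): modified={a.txt, b.txt, d.txt, e.txt, f.txt} staged={none}
After op 11 (modify b.txt): modified={a.txt, b.txt, d.txt, e.txt, f.txt} staged={none}
After op 12 (modify c.txt): modified={a.txt, b.txt, c.txt, d.txt, e.txt, f.txt} staged={none}
After op 13 (git add d.txt): modified={a.txt, b.txt, c.txt, e.txt, f.txt} staged={d.txt}
After op 14 (modify d.txt): modified={a.txt, b.txt, c.txt, d.txt, e.txt, f.txt} staged={d.txt}
Final staged set: {d.txt} -> count=1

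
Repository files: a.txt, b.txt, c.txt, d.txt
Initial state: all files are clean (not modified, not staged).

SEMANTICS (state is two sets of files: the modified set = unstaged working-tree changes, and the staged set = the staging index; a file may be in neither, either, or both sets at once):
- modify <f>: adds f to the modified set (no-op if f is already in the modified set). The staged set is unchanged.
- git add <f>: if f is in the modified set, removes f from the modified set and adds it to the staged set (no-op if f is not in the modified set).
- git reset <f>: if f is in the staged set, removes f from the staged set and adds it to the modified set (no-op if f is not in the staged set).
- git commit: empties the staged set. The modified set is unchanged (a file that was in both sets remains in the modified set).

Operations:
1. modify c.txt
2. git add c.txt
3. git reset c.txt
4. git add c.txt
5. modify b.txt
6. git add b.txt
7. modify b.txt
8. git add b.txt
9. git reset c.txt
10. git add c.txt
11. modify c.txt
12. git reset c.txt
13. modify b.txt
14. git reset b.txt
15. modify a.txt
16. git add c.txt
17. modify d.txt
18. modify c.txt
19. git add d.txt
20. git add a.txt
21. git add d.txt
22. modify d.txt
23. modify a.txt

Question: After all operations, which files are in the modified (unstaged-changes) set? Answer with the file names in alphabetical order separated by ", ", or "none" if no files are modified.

After op 1 (modify c.txt): modified={c.txt} staged={none}
After op 2 (git add c.txt): modified={none} staged={c.txt}
After op 3 (git reset c.txt): modified={c.txt} staged={none}
After op 4 (git add c.txt): modified={none} staged={c.txt}
After op 5 (modify b.txt): modified={b.txt} staged={c.txt}
After op 6 (git add b.txt): modified={none} staged={b.txt, c.txt}
After op 7 (modify b.txt): modified={b.txt} staged={b.txt, c.txt}
After op 8 (git add b.txt): modified={none} staged={b.txt, c.txt}
After op 9 (git reset c.txt): modified={c.txt} staged={b.txt}
After op 10 (git add c.txt): modified={none} staged={b.txt, c.txt}
After op 11 (modify c.txt): modified={c.txt} staged={b.txt, c.txt}
After op 12 (git reset c.txt): modified={c.txt} staged={b.txt}
After op 13 (modify b.txt): modified={b.txt, c.txt} staged={b.txt}
After op 14 (git reset b.txt): modified={b.txt, c.txt} staged={none}
After op 15 (modify a.txt): modified={a.txt, b.txt, c.txt} staged={none}
After op 16 (git add c.txt): modified={a.txt, b.txt} staged={c.txt}
After op 17 (modify d.txt): modified={a.txt, b.txt, d.txt} staged={c.txt}
After op 18 (modify c.txt): modified={a.txt, b.txt, c.txt, d.txt} staged={c.txt}
After op 19 (git add d.txt): modified={a.txt, b.txt, c.txt} staged={c.txt, d.txt}
After op 20 (git add a.txt): modified={b.txt, c.txt} staged={a.txt, c.txt, d.txt}
After op 21 (git add d.txt): modified={b.txt, c.txt} staged={a.txt, c.txt, d.txt}
After op 22 (modify d.txt): modified={b.txt, c.txt, d.txt} staged={a.txt, c.txt, d.txt}
After op 23 (modify a.txt): modified={a.txt, b.txt, c.txt, d.txt} staged={a.txt, c.txt, d.txt}

Answer: a.txt, b.txt, c.txt, d.txt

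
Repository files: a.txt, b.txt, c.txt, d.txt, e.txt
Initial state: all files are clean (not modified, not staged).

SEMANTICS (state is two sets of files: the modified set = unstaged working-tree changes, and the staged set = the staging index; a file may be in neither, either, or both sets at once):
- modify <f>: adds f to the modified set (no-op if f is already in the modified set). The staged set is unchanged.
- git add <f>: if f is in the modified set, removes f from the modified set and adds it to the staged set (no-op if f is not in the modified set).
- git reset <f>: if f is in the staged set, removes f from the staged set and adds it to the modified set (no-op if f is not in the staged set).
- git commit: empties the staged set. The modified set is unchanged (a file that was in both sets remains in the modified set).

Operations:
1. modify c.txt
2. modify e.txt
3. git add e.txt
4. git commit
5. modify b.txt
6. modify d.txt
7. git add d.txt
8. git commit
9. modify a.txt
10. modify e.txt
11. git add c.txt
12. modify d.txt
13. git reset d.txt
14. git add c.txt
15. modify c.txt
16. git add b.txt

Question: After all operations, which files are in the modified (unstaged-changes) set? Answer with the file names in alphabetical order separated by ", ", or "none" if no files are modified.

Answer: a.txt, c.txt, d.txt, e.txt

Derivation:
After op 1 (modify c.txt): modified={c.txt} staged={none}
After op 2 (modify e.txt): modified={c.txt, e.txt} staged={none}
After op 3 (git add e.txt): modified={c.txt} staged={e.txt}
After op 4 (git commit): modified={c.txt} staged={none}
After op 5 (modify b.txt): modified={b.txt, c.txt} staged={none}
After op 6 (modify d.txt): modified={b.txt, c.txt, d.txt} staged={none}
After op 7 (git add d.txt): modified={b.txt, c.txt} staged={d.txt}
After op 8 (git commit): modified={b.txt, c.txt} staged={none}
After op 9 (modify a.txt): modified={a.txt, b.txt, c.txt} staged={none}
After op 10 (modify e.txt): modified={a.txt, b.txt, c.txt, e.txt} staged={none}
After op 11 (git add c.txt): modified={a.txt, b.txt, e.txt} staged={c.txt}
After op 12 (modify d.txt): modified={a.txt, b.txt, d.txt, e.txt} staged={c.txt}
After op 13 (git reset d.txt): modified={a.txt, b.txt, d.txt, e.txt} staged={c.txt}
After op 14 (git add c.txt): modified={a.txt, b.txt, d.txt, e.txt} staged={c.txt}
After op 15 (modify c.txt): modified={a.txt, b.txt, c.txt, d.txt, e.txt} staged={c.txt}
After op 16 (git add b.txt): modified={a.txt, c.txt, d.txt, e.txt} staged={b.txt, c.txt}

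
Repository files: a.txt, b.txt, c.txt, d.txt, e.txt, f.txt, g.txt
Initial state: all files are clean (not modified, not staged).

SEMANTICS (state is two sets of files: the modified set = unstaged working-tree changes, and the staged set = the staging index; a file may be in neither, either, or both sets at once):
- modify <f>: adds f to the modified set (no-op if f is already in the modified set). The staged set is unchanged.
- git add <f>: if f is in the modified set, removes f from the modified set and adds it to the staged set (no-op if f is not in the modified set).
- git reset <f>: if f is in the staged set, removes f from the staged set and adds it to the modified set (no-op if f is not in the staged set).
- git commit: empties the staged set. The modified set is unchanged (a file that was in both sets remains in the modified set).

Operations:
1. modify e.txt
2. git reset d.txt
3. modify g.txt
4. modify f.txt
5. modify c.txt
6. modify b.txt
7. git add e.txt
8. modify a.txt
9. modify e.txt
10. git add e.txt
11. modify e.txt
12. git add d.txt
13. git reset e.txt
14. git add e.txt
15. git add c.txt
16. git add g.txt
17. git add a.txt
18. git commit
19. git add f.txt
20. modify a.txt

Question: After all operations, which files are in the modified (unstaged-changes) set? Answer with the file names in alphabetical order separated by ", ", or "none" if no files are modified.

Answer: a.txt, b.txt

Derivation:
After op 1 (modify e.txt): modified={e.txt} staged={none}
After op 2 (git reset d.txt): modified={e.txt} staged={none}
After op 3 (modify g.txt): modified={e.txt, g.txt} staged={none}
After op 4 (modify f.txt): modified={e.txt, f.txt, g.txt} staged={none}
After op 5 (modify c.txt): modified={c.txt, e.txt, f.txt, g.txt} staged={none}
After op 6 (modify b.txt): modified={b.txt, c.txt, e.txt, f.txt, g.txt} staged={none}
After op 7 (git add e.txt): modified={b.txt, c.txt, f.txt, g.txt} staged={e.txt}
After op 8 (modify a.txt): modified={a.txt, b.txt, c.txt, f.txt, g.txt} staged={e.txt}
After op 9 (modify e.txt): modified={a.txt, b.txt, c.txt, e.txt, f.txt, g.txt} staged={e.txt}
After op 10 (git add e.txt): modified={a.txt, b.txt, c.txt, f.txt, g.txt} staged={e.txt}
After op 11 (modify e.txt): modified={a.txt, b.txt, c.txt, e.txt, f.txt, g.txt} staged={e.txt}
After op 12 (git add d.txt): modified={a.txt, b.txt, c.txt, e.txt, f.txt, g.txt} staged={e.txt}
After op 13 (git reset e.txt): modified={a.txt, b.txt, c.txt, e.txt, f.txt, g.txt} staged={none}
After op 14 (git add e.txt): modified={a.txt, b.txt, c.txt, f.txt, g.txt} staged={e.txt}
After op 15 (git add c.txt): modified={a.txt, b.txt, f.txt, g.txt} staged={c.txt, e.txt}
After op 16 (git add g.txt): modified={a.txt, b.txt, f.txt} staged={c.txt, e.txt, g.txt}
After op 17 (git add a.txt): modified={b.txt, f.txt} staged={a.txt, c.txt, e.txt, g.txt}
After op 18 (git commit): modified={b.txt, f.txt} staged={none}
After op 19 (git add f.txt): modified={b.txt} staged={f.txt}
After op 20 (modify a.txt): modified={a.txt, b.txt} staged={f.txt}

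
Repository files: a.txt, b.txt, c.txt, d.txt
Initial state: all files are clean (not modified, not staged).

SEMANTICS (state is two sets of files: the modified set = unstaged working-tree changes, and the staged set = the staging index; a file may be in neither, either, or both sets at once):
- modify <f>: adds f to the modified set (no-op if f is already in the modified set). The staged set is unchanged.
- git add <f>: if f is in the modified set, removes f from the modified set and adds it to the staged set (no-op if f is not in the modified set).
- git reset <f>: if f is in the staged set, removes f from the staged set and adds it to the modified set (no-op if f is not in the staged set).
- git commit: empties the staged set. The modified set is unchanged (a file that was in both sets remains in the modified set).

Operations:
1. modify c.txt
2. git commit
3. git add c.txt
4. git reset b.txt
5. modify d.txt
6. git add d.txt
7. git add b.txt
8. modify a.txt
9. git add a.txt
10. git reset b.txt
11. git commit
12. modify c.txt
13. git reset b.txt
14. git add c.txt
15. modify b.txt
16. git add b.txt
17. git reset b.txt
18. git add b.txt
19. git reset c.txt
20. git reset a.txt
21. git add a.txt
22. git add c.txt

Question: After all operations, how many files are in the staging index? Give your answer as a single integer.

After op 1 (modify c.txt): modified={c.txt} staged={none}
After op 2 (git commit): modified={c.txt} staged={none}
After op 3 (git add c.txt): modified={none} staged={c.txt}
After op 4 (git reset b.txt): modified={none} staged={c.txt}
After op 5 (modify d.txt): modified={d.txt} staged={c.txt}
After op 6 (git add d.txt): modified={none} staged={c.txt, d.txt}
After op 7 (git add b.txt): modified={none} staged={c.txt, d.txt}
After op 8 (modify a.txt): modified={a.txt} staged={c.txt, d.txt}
After op 9 (git add a.txt): modified={none} staged={a.txt, c.txt, d.txt}
After op 10 (git reset b.txt): modified={none} staged={a.txt, c.txt, d.txt}
After op 11 (git commit): modified={none} staged={none}
After op 12 (modify c.txt): modified={c.txt} staged={none}
After op 13 (git reset b.txt): modified={c.txt} staged={none}
After op 14 (git add c.txt): modified={none} staged={c.txt}
After op 15 (modify b.txt): modified={b.txt} staged={c.txt}
After op 16 (git add b.txt): modified={none} staged={b.txt, c.txt}
After op 17 (git reset b.txt): modified={b.txt} staged={c.txt}
After op 18 (git add b.txt): modified={none} staged={b.txt, c.txt}
After op 19 (git reset c.txt): modified={c.txt} staged={b.txt}
After op 20 (git reset a.txt): modified={c.txt} staged={b.txt}
After op 21 (git add a.txt): modified={c.txt} staged={b.txt}
After op 22 (git add c.txt): modified={none} staged={b.txt, c.txt}
Final staged set: {b.txt, c.txt} -> count=2

Answer: 2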